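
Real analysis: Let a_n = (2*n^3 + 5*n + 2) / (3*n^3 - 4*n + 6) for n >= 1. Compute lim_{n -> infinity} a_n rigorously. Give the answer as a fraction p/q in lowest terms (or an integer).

Divide numerator and denominator by n^3, the highest power:
numerator / n^3 = 2 + 5/n^2 + 2/n^3
denominator / n^3 = 3 - 4/n^2 + 6/n^3
As n -> infinity, all terms of the form c/n^k (k >= 1) tend to 0.
So numerator / n^3 -> 2 and denominator / n^3 -> 3.
Therefore lim a_n = 2/3.

2/3


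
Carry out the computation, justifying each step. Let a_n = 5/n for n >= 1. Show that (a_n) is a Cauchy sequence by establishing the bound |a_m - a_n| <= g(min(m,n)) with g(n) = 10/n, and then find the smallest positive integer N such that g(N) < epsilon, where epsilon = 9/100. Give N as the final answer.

For any m, n >= 1, by the triangle inequality:
|a_m - a_n| = |5/m - 5/n| <= 5*1/m + 5*1/n <= 10/min(m,n).
So g(n) = 10/n bounds the Cauchy difference. Since g(n) -> 0, (a_n) is Cauchy.
Now solve g(N) < 9/100: 10/N < 9/100 <=> N > 10 / (9/100) = 1000/9.
The smallest integer strictly greater than 1000/9 is N = 112.
Check: g(112) = 10/112 = 5/56 < 9/100; g(111) = 10/111 >= 9/100. So N = 112.

112


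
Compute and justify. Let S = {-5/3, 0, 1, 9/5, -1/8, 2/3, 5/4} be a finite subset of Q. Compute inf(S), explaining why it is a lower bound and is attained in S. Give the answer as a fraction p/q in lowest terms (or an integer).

S is finite, so inf(S) = min(S).
Sorted increasing:
-5/3, -1/8, 0, 2/3, 1, 5/4, 9/5
The extremum is -5/3.
For every x in S, x >= -5/3. And -5/3 is in S, so it is attained.
Therefore inf(S) = -5/3.

-5/3


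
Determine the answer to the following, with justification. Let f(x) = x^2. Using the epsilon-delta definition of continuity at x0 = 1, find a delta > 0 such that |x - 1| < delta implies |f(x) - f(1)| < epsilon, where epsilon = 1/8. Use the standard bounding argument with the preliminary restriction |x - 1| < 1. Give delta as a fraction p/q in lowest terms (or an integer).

Factor: |x^2 - (1)^2| = |x - 1| * |x + 1|.
Impose |x - 1| < 1 first. Then |x + 1| = |(x - 1) + 2*(1)| <= |x - 1| + 2*|1| < 1 + 2 = 3.
So |x^2 - (1)^2| < delta * 3.
We need delta * 3 <= 1/8, i.e. delta <= 1/8/3 = 1/24.
Since 1/24 < 1, this is tighter than 1; take delta = 1/24.
So delta = 1/24 works.

1/24


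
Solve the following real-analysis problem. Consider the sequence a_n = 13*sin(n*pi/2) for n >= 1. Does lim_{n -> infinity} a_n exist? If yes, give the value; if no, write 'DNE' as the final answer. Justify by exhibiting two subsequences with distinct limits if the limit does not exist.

Examine the behaviour of a_n along subsequences.
a_{4k+1} = 13*sin(pi/2 + 2k*pi) = 13 -> 13. a_{4k+3} = 13*sin(3pi/2 + 2k*pi) = -13 -> -13.
Since these two subsequential limits are 13 and -13, distinct, the full sequence cannot converge (a convergent sequence has all subsequences tending to the same limit). So lim a_n does not exist.

DNE


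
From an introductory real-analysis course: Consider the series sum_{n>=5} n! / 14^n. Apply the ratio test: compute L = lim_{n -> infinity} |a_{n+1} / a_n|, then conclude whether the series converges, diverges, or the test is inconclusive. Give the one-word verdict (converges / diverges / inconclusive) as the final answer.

Let a_n denote the general term. Form the ratio a_{n+1}/a_n and simplify:
a_{n+1}/a_n = n/14 + 1/14
Take the limit as n -> infinity: L = infinity.
Since L = infinity > 1 (or L = infinity), the ratio test implies the series diverges.

diverges


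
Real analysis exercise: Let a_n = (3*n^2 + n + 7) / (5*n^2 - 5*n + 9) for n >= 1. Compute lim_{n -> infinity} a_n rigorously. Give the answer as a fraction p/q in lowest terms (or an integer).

Divide numerator and denominator by n^2, the highest power:
numerator / n^2 = 3 + 1/n + 7/n^2
denominator / n^2 = 5 - 5/n + 9/n^2
As n -> infinity, all terms of the form c/n^k (k >= 1) tend to 0.
So numerator / n^2 -> 3 and denominator / n^2 -> 5.
Therefore lim a_n = 3/5.

3/5


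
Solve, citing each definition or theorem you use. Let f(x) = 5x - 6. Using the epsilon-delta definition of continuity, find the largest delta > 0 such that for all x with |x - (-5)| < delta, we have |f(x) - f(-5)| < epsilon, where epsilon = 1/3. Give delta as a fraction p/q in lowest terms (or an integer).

We compute f(-5) = 5*(-5) - 6 = -31.
|f(x) - f(-5)| = |5x - 6 - (-31)| = |5(x - (-5))| = 5|x - (-5)|.
We need 5|x - (-5)| < 1/3, i.e. |x - (-5)| < 1/3 / 5 = 1/15.
So any delta <= 1/15 works. Conversely, if delta > 1/15, then x = -5 + 1/15 satisfies |x - (-5)| = 1/15 < delta but |f(x) - f(-5)| = 5 * 1/15 = 1/3, which is not < 1/3; so no larger delta works.
Hence the largest such delta is 1/15.

1/15


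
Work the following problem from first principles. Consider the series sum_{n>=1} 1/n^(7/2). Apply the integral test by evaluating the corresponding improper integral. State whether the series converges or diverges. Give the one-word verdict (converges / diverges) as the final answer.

Let f(x) = x^(-7/2). Then f is positive, continuous, and decreasing on [1, infinity), so the integral test applies.
Compute the improper integral int_{1}^infinity f(x) dx:
  antiderivative F(x) = -2/(5*x^(5/2)).
  As x -> infinity, F(x) -> 0 (since p = 7/2 > 1).
  So int = F(infinity) - F(1) = 0 - (-2/5) = 2/5.
  Finite, so by the integral test, the series converges.

converges


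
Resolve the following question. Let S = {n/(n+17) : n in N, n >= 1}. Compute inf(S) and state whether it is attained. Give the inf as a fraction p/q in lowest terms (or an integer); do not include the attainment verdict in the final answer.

Analysis:
- Values: 1/18, 2/19, 3/20, 4/21, ... strictly increasing.
- Minimum is 1/18 (n=1); inf = 1/18 (attained).
- n/(n+17) = 1 - 17/(n+17) -> 1 from below as n -> infinity, and never equals 1.
- So sup = 1 (not attained).
Conclusion: inf(S) = 1/18, attained in S.

1/18


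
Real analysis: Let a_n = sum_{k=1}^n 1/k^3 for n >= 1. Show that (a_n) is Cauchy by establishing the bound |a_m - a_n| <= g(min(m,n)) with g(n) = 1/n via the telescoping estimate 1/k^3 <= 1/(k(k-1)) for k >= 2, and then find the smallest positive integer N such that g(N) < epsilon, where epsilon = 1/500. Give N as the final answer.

For m > n >= 1: |a_m - a_n| = sum_{k=n+1}^m 1/k^3.
Use 1/k^3 <= 1/(k(k-1)) = 1/(k-1) - 1/k for k >= 2 (which holds since k^3 >= k^2 >= k(k-1) for k >= 2):
sum_{k=n+1}^m 1/k^3 <= sum_{k=n+1}^m (1/(k-1) - 1/k) = 1/n - 1/m <= 1/n.
By symmetry the same bound holds with n,m swapped, so |a_m - a_n| <= 1/min(m,n) = g(min(m,n)). Since g(n) -> 0, (a_n) is Cauchy.
Now solve g(N) < 1/500: 1/N < 1/500 <=> N > 1/(1/500) = 500.
The smallest integer strictly greater than 500 is N = 501.
Check: g(501) = 1/501 < 1/500; g(500) = 1/500 >= 1/500. So N = 501.

501


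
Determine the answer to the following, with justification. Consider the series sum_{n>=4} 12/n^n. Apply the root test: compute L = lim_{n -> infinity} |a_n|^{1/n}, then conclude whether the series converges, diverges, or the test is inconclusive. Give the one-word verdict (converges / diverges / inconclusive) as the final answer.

Let a_n denote the general term. Form |a_n|^(1/n) and simplify:
|a_n|^(1/n) = 12^(1/n)/n
Take the limit as n -> infinity: L = 0.
Since L = 0 < 1, the root test implies convergence.

converges


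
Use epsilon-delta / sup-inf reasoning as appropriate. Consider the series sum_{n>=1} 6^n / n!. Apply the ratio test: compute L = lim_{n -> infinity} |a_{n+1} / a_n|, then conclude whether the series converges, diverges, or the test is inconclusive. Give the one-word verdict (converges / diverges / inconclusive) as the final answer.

Let a_n denote the general term. Form the ratio a_{n+1}/a_n and simplify:
a_{n+1}/a_n = 6/(n + 1)
Take the limit as n -> infinity: L = 0.
Since L = 0 < 1, the ratio test implies the series converges.

converges


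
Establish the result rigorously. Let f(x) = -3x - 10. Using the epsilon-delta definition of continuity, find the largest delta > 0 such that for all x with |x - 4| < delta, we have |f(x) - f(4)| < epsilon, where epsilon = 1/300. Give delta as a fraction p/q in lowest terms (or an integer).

We compute f(4) = -3*(4) - 10 = -22.
|f(x) - f(4)| = |-3x - 10 - (-22)| = |-3(x - 4)| = 3|x - 4|.
We need 3|x - 4| < 1/300, i.e. |x - 4| < 1/300 / 3 = 1/900.
So any delta <= 1/900 works. Conversely, if delta > 1/900, then x = 4 + 1/900 satisfies |x - 4| = 1/900 < delta but |f(x) - f(4)| = 3 * 1/900 = 1/300, which is not < 1/300; so no larger delta works.
Hence the largest such delta is 1/900.

1/900


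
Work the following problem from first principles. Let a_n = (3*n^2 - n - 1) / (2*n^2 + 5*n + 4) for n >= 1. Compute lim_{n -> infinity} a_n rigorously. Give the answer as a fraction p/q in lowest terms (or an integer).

Divide numerator and denominator by n^2, the highest power:
numerator / n^2 = 3 - 1/n - 1/n^2
denominator / n^2 = 2 + 5/n + 4/n^2
As n -> infinity, all terms of the form c/n^k (k >= 1) tend to 0.
So numerator / n^2 -> 3 and denominator / n^2 -> 2.
Therefore lim a_n = 3/2.

3/2


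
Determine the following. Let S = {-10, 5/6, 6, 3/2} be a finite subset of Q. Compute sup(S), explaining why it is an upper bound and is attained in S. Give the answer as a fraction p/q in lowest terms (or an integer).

S is finite, so sup(S) = max(S).
Sorted decreasing:
6, 3/2, 5/6, -10
The extremum is 6.
For every x in S, x <= 6. And 6 is in S, so it is attained.
Therefore sup(S) = 6.

6


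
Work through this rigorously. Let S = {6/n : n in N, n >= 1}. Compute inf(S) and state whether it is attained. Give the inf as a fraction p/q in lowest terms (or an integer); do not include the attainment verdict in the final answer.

Analysis:
- Values: 6, 3, 2, 3/2, ... strictly decreasing.
- The maximum is 6 (n=1); sup = 6 (attained).
- The set is bounded below by 0; 6/n -> 0 so 0 is the greatest lower bound.
- 0 is not in the set, so inf = 0 is not attained.
Conclusion: inf(S) = 0, not attained in S.

0


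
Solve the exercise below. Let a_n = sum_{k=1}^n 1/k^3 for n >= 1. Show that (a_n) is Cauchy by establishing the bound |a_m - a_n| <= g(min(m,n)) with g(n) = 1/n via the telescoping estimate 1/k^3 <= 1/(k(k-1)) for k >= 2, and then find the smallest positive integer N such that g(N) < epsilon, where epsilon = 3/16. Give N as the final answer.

For m > n >= 1: |a_m - a_n| = sum_{k=n+1}^m 1/k^3.
Use 1/k^3 <= 1/(k(k-1)) = 1/(k-1) - 1/k for k >= 2 (which holds since k^3 >= k^2 >= k(k-1) for k >= 2):
sum_{k=n+1}^m 1/k^3 <= sum_{k=n+1}^m (1/(k-1) - 1/k) = 1/n - 1/m <= 1/n.
By symmetry the same bound holds with n,m swapped, so |a_m - a_n| <= 1/min(m,n) = g(min(m,n)). Since g(n) -> 0, (a_n) is Cauchy.
Now solve g(N) < 3/16: 1/N < 3/16 <=> N > 1/(3/16) = 16/3.
The smallest integer strictly greater than 16/3 is N = 6.
Check: g(6) = 1/6 < 3/16; g(5) = 1/5 >= 3/16. So N = 6.

6


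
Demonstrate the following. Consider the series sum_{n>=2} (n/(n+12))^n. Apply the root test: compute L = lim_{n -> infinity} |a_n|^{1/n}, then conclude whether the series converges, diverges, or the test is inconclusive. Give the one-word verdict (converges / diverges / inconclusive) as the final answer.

Let a_n denote the general term. Form |a_n|^(1/n) and simplify:
|a_n|^(1/n) = n/(n + 12)
Take the limit as n -> infinity: L = 1.
Since L = 1, the root test is inconclusive. (In fact a_n = (n/(n+12))^n -> e^(-12) != 0, so the nth-term test shows divergence; but the root test itself gives no conclusion.)

inconclusive


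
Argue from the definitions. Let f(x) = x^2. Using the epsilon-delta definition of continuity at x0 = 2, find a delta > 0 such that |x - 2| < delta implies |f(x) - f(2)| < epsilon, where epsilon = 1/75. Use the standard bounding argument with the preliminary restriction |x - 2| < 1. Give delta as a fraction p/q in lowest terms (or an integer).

Factor: |x^2 - (2)^2| = |x - 2| * |x + 2|.
Impose |x - 2| < 1 first. Then |x + 2| = |(x - 2) + 2*(2)| <= |x - 2| + 2*|2| < 1 + 4 = 5.
So |x^2 - (2)^2| < delta * 5.
We need delta * 5 <= 1/75, i.e. delta <= 1/75/5 = 1/375.
Since 1/375 < 1, this is tighter than 1; take delta = 1/375.
So delta = 1/375 works.

1/375


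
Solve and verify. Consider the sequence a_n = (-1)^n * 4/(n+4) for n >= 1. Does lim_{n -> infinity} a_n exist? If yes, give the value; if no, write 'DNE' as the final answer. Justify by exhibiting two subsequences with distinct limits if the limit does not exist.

Examine the behaviour of a_n along subsequences.
Even-n subsequence a_{2k} = 4/(2k+4) -> 0. Odd-n subsequence a_{2k+1} = -4/(2k+5) -> 0. Both tend to 0, which suggests the limit is 0; verify directly.
|a_n - 0| = 4/(n+4) < 4/n for every n >= 1.
Given epsilon > 0, choose a positive integer N > 4/epsilon. Then for all n >= N, |a_n| < 4/n <= 4/N < epsilon.
So by the definition of the limit, lim a_n exists and equals 0.

0


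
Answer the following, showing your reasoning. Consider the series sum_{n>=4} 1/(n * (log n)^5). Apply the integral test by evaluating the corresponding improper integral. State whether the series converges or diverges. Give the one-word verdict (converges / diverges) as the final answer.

Let f(x) = 1/(x*log(x)^5). Then f is positive, continuous, and decreasing on [4, infinity), so the integral test applies.
Compute the improper integral int_{4}^infinity f(x) dx:
  antiderivative F(x) = -1/(4*log(x)^4).
  F(x) -> 0 as x -> infinity.  int = 0 - F(4) = 1/(4*log(4)^4) < infinity. By the integral test, the series converges.

converges


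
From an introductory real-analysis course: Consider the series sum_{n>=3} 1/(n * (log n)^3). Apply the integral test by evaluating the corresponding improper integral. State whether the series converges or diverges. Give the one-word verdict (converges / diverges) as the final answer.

Let f(x) = 1/(x*log(x)^3). Then f is positive, continuous, and decreasing on [3, infinity), so the integral test applies.
Compute the improper integral int_{3}^infinity f(x) dx:
  antiderivative F(x) = -1/(2*log(x)^2).
  F(x) -> 0 as x -> infinity.  int = 0 - F(3) = 1/(2*log(3)^2) < infinity. By the integral test, the series converges.

converges


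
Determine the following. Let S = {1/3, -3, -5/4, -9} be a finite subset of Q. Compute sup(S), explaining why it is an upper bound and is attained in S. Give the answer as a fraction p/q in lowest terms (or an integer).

S is finite, so sup(S) = max(S).
Sorted decreasing:
1/3, -5/4, -3, -9
The extremum is 1/3.
For every x in S, x <= 1/3. And 1/3 is in S, so it is attained.
Therefore sup(S) = 1/3.

1/3


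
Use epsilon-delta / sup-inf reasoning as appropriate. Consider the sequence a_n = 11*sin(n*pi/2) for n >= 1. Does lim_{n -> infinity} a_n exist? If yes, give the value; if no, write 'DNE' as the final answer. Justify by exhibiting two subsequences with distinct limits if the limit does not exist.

Examine the behaviour of a_n along subsequences.
a_{4k+1} = 11*sin(pi/2 + 2k*pi) = 11 -> 11. a_{4k+3} = 11*sin(3pi/2 + 2k*pi) = -11 -> -11.
Since these two subsequential limits are 11 and -11, distinct, the full sequence cannot converge (a convergent sequence has all subsequences tending to the same limit). So lim a_n does not exist.

DNE


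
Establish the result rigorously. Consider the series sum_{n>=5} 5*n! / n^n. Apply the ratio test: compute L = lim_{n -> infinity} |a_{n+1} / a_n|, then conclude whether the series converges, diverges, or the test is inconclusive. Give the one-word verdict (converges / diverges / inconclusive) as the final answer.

Let a_n denote the general term. Form the ratio a_{n+1}/a_n and simplify:
a_{n+1}/a_n = (n/(n + 1))^n
Take the limit as n -> infinity: L = exp(-1).
Since L = exp(-1) < 1, the ratio test implies the series converges.

converges


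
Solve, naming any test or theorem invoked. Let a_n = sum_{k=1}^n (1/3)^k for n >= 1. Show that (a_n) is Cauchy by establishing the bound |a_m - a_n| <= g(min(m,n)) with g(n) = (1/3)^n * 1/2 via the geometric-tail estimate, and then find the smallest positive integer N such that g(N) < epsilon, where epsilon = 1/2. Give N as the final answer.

For m > n >= 1: |a_m - a_n| = sum_{k=n+1}^m (1/3)^k < sum_{k=n+1}^infinity (1/3)^k = (1/3)^(n+1) / (1 - 1/3) = (1/3)^n * (1/3) * (3/2) = (1/3)^n * 1/2.
So g(n) = (1/3)^n / 2. Since g(n) -> 0, (a_n) is Cauchy.
Now solve g(N) < 1/2: (1/3)^N / 2 < 1/2 <=> 3^N > 1 / (2 * 1/2) = 1.
Check powers of 3: 3^0 = 1 <= 1, 3^1 = 3 > 1.
So the smallest such N is 1. Check: g(1) = 1/(2 * 3) = 1/6 < 1/2.

1


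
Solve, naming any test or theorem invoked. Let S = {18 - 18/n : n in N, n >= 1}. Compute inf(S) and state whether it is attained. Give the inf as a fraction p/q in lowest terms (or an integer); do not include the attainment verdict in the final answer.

Analysis:
- Values: 0, 9, 12, 27/2, ... strictly increasing.
- Minimum is 0 (n=1); inf = 0 (attained).
- 18 - 18/n -> 18 from below; sup = 18, not attained.
Conclusion: inf(S) = 0, attained in S.

0


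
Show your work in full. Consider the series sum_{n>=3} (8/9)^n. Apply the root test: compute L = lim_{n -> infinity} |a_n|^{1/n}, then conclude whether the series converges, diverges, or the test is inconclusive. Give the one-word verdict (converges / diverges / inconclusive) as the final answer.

Let a_n denote the general term. Form |a_n|^(1/n) and simplify:
|a_n|^(1/n) = 8/9
Take the limit as n -> infinity: L = 8/9.
Since L = 8/9 < 1, the root test implies convergence.

converges


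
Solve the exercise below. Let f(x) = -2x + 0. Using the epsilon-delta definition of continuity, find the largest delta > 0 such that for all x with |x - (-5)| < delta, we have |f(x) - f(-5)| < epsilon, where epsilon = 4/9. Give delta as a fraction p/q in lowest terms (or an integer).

We compute f(-5) = -2*(-5) + 0 = 10.
|f(x) - f(-5)| = |-2x + 0 - (10)| = |-2(x - (-5))| = 2|x - (-5)|.
We need 2|x - (-5)| < 4/9, i.e. |x - (-5)| < 4/9 / 2 = 2/9.
So any delta <= 2/9 works. Conversely, if delta > 2/9, then x = -5 + 2/9 satisfies |x - (-5)| = 2/9 < delta but |f(x) - f(-5)| = 2 * 2/9 = 4/9, which is not < 4/9; so no larger delta works.
Hence the largest such delta is 2/9.

2/9


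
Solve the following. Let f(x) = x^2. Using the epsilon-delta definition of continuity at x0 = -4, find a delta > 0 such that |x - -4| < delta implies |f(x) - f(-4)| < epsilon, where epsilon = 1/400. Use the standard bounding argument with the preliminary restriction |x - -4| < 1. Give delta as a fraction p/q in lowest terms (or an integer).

Factor: |x^2 - (-4)^2| = |x - -4| * |x + -4|.
Impose |x - -4| < 1 first. Then |x + -4| = |(x - -4) + 2*(-4)| <= |x - -4| + 2*|-4| < 1 + 8 = 9.
So |x^2 - (-4)^2| < delta * 9.
We need delta * 9 <= 1/400, i.e. delta <= 1/400/9 = 1/3600.
Since 1/3600 < 1, this is tighter than 1; take delta = 1/3600.
So delta = 1/3600 works.

1/3600


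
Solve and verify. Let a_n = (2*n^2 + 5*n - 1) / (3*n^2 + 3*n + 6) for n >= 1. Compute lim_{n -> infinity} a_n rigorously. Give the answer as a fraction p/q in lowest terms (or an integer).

Divide numerator and denominator by n^2, the highest power:
numerator / n^2 = 2 + 5/n - 1/n^2
denominator / n^2 = 3 + 3/n + 6/n^2
As n -> infinity, all terms of the form c/n^k (k >= 1) tend to 0.
So numerator / n^2 -> 2 and denominator / n^2 -> 3.
Therefore lim a_n = 2/3.

2/3


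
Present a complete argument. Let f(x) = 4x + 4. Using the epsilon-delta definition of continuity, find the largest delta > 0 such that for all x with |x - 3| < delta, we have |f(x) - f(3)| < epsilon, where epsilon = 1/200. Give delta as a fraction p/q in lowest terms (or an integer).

We compute f(3) = 4*(3) + 4 = 16.
|f(x) - f(3)| = |4x + 4 - (16)| = |4(x - 3)| = 4|x - 3|.
We need 4|x - 3| < 1/200, i.e. |x - 3| < 1/200 / 4 = 1/800.
So any delta <= 1/800 works. Conversely, if delta > 1/800, then x = 3 + 1/800 satisfies |x - 3| = 1/800 < delta but |f(x) - f(3)| = 4 * 1/800 = 1/200, which is not < 1/200; so no larger delta works.
Hence the largest such delta is 1/800.

1/800


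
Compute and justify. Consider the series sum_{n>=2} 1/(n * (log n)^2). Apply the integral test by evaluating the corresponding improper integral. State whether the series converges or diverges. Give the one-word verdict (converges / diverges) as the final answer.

Let f(x) = 1/(x*log(x)^2). Then f is positive, continuous, and decreasing on [2, infinity), so the integral test applies.
Compute the improper integral int_{2}^infinity f(x) dx:
  antiderivative F(x) = -1/log(x).
  F(x) -> 0 as x -> infinity.  int = 0 - F(2) = 1/log(2) < infinity. By the integral test, the series converges.

converges


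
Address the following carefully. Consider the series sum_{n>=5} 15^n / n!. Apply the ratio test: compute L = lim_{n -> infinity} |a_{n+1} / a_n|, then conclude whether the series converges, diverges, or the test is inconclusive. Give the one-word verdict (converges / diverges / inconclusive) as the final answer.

Let a_n denote the general term. Form the ratio a_{n+1}/a_n and simplify:
a_{n+1}/a_n = 15/(n + 1)
Take the limit as n -> infinity: L = 0.
Since L = 0 < 1, the ratio test implies the series converges.

converges


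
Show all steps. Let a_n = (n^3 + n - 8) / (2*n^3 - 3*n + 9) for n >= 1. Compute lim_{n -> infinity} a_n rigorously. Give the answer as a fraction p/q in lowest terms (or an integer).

Divide numerator and denominator by n^3, the highest power:
numerator / n^3 = 1 + n^(-2) - 8/n^3
denominator / n^3 = 2 - 3/n^2 + 9/n^3
As n -> infinity, all terms of the form c/n^k (k >= 1) tend to 0.
So numerator / n^3 -> 1 and denominator / n^3 -> 2.
Therefore lim a_n = 1/2.

1/2


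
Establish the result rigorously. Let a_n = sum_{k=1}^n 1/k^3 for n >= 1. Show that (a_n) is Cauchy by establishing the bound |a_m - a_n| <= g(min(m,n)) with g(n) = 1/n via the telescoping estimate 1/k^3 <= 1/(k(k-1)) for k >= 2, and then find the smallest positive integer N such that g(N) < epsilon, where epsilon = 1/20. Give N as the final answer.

For m > n >= 1: |a_m - a_n| = sum_{k=n+1}^m 1/k^3.
Use 1/k^3 <= 1/(k(k-1)) = 1/(k-1) - 1/k for k >= 2 (which holds since k^3 >= k^2 >= k(k-1) for k >= 2):
sum_{k=n+1}^m 1/k^3 <= sum_{k=n+1}^m (1/(k-1) - 1/k) = 1/n - 1/m <= 1/n.
By symmetry the same bound holds with n,m swapped, so |a_m - a_n| <= 1/min(m,n) = g(min(m,n)). Since g(n) -> 0, (a_n) is Cauchy.
Now solve g(N) < 1/20: 1/N < 1/20 <=> N > 1/(1/20) = 20.
The smallest integer strictly greater than 20 is N = 21.
Check: g(21) = 1/21 < 1/20; g(20) = 1/20 >= 1/20. So N = 21.

21


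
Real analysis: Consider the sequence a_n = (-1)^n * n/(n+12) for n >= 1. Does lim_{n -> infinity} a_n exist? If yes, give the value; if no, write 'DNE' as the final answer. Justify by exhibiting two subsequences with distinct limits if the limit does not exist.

Examine the behaviour of a_n along subsequences.
a_{2k} = 2k/(2k+12) -> 1. a_{2k+1} = -(2k+1)/(2k+13) -> -1.
Since these two subsequential limits are 1 and -1, distinct, the full sequence cannot converge (a convergent sequence has all subsequences tending to the same limit). So lim a_n does not exist.

DNE


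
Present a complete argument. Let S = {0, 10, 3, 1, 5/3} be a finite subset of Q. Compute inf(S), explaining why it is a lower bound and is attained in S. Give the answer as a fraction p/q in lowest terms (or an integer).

S is finite, so inf(S) = min(S).
Sorted increasing:
0, 1, 5/3, 3, 10
The extremum is 0.
For every x in S, x >= 0. And 0 is in S, so it is attained.
Therefore inf(S) = 0.

0


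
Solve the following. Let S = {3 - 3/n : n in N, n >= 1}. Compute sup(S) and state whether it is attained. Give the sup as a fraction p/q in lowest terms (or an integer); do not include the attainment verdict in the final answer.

Analysis:
- Values: 0, 3/2, 2, 9/4, ... strictly increasing.
- Minimum is 0 (n=1); inf = 0 (attained).
- 3 - 3/n -> 3 from below; sup = 3, not attained.
Conclusion: sup(S) = 3, not attained in S.

3


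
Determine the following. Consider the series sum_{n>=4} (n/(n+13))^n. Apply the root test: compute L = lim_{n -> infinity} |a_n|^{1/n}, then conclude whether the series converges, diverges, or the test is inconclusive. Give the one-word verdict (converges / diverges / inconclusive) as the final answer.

Let a_n denote the general term. Form |a_n|^(1/n) and simplify:
|a_n|^(1/n) = n/(n + 13)
Take the limit as n -> infinity: L = 1.
Since L = 1, the root test is inconclusive. (In fact a_n = (n/(n+13))^n -> e^(-13) != 0, so the nth-term test shows divergence; but the root test itself gives no conclusion.)

inconclusive


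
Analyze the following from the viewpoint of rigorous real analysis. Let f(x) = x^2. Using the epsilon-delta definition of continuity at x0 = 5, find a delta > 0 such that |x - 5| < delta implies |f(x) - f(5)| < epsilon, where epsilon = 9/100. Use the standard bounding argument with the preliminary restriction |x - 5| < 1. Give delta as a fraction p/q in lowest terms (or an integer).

Factor: |x^2 - (5)^2| = |x - 5| * |x + 5|.
Impose |x - 5| < 1 first. Then |x + 5| = |(x - 5) + 2*(5)| <= |x - 5| + 2*|5| < 1 + 10 = 11.
So |x^2 - (5)^2| < delta * 11.
We need delta * 11 <= 9/100, i.e. delta <= 9/100/11 = 9/1100.
Since 9/1100 < 1, this is tighter than 1; take delta = 9/1100.
So delta = 9/1100 works.

9/1100


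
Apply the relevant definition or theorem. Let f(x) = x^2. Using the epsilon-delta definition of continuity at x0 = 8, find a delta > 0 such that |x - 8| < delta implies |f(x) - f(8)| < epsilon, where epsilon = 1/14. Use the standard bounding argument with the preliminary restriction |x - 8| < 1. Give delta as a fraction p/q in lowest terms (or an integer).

Factor: |x^2 - (8)^2| = |x - 8| * |x + 8|.
Impose |x - 8| < 1 first. Then |x + 8| = |(x - 8) + 2*(8)| <= |x - 8| + 2*|8| < 1 + 16 = 17.
So |x^2 - (8)^2| < delta * 17.
We need delta * 17 <= 1/14, i.e. delta <= 1/14/17 = 1/238.
Since 1/238 < 1, this is tighter than 1; take delta = 1/238.
So delta = 1/238 works.

1/238


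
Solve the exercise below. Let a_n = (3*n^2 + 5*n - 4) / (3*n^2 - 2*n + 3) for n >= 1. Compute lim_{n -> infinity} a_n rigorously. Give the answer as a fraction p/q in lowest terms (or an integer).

Divide numerator and denominator by n^2, the highest power:
numerator / n^2 = 3 + 5/n - 4/n^2
denominator / n^2 = 3 - 2/n + 3/n^2
As n -> infinity, all terms of the form c/n^k (k >= 1) tend to 0.
So numerator / n^2 -> 3 and denominator / n^2 -> 3.
Therefore lim a_n = 1.

1


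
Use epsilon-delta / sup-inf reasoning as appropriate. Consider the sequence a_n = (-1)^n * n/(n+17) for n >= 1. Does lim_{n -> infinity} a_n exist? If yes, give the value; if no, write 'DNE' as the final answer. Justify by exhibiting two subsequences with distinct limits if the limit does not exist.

Examine the behaviour of a_n along subsequences.
a_{2k} = 2k/(2k+17) -> 1. a_{2k+1} = -(2k+1)/(2k+18) -> -1.
Since these two subsequential limits are 1 and -1, distinct, the full sequence cannot converge (a convergent sequence has all subsequences tending to the same limit). So lim a_n does not exist.

DNE


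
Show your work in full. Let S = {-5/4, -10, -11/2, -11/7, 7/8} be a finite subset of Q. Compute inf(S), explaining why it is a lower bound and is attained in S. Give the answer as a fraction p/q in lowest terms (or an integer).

S is finite, so inf(S) = min(S).
Sorted increasing:
-10, -11/2, -11/7, -5/4, 7/8
The extremum is -10.
For every x in S, x >= -10. And -10 is in S, so it is attained.
Therefore inf(S) = -10.

-10


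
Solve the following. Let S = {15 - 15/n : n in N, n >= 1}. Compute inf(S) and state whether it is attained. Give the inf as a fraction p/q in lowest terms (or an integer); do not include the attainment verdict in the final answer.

Analysis:
- Values: 0, 15/2, 10, 45/4, ... strictly increasing.
- Minimum is 0 (n=1); inf = 0 (attained).
- 15 - 15/n -> 15 from below; sup = 15, not attained.
Conclusion: inf(S) = 0, attained in S.

0


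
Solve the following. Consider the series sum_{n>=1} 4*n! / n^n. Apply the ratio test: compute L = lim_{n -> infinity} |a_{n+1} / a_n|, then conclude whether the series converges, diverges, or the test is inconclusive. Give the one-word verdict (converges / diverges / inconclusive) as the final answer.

Let a_n denote the general term. Form the ratio a_{n+1}/a_n and simplify:
a_{n+1}/a_n = (n/(n + 1))^n
Take the limit as n -> infinity: L = exp(-1).
Since L = exp(-1) < 1, the ratio test implies the series converges.

converges


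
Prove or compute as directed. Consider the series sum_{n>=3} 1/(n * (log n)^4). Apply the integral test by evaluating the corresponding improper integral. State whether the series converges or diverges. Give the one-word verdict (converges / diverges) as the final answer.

Let f(x) = 1/(x*log(x)^4). Then f is positive, continuous, and decreasing on [3, infinity), so the integral test applies.
Compute the improper integral int_{3}^infinity f(x) dx:
  antiderivative F(x) = -1/(3*log(x)^3).
  F(x) -> 0 as x -> infinity.  int = 0 - F(3) = 1/(3*log(3)^3) < infinity. By the integral test, the series converges.

converges


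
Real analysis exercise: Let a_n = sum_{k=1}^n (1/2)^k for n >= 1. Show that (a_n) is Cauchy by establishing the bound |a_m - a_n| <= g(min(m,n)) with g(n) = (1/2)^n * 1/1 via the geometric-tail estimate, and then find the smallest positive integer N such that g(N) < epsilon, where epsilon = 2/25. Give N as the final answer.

For m > n >= 1: |a_m - a_n| = sum_{k=n+1}^m (1/2)^k < sum_{k=n+1}^infinity (1/2)^k = (1/2)^(n+1) / (1 - 1/2) = (1/2)^n * (1/2) * (2/1) = (1/2)^n * 1/1.
So g(n) = (1/2)^n / 1. Since g(n) -> 0, (a_n) is Cauchy.
Now solve g(N) < 2/25: (1/2)^N / 1 < 2/25 <=> 2^N > 1 / (1 * 2/25) = 25/2.
Check powers of 2: 2^3 = 8 <= 25/2, 2^4 = 16 > 25/2.
So the smallest such N is 4. Check: g(4) = 1/(1 * 16) = 1/16 < 2/25.

4


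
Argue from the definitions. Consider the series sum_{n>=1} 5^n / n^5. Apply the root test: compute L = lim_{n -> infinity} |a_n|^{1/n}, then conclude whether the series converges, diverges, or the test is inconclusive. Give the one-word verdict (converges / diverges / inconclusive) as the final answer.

Let a_n denote the general term. Form |a_n|^(1/n) and simplify:
|a_n|^(1/n) = 5/n^(5/n)
Take the limit as n -> infinity: L = 5.
Since L = 5 > 1, the root test implies divergence.

diverges


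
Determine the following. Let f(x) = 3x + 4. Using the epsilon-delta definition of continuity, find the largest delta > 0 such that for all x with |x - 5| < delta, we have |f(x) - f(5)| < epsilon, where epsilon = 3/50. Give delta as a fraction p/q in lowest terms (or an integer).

We compute f(5) = 3*(5) + 4 = 19.
|f(x) - f(5)| = |3x + 4 - (19)| = |3(x - 5)| = 3|x - 5|.
We need 3|x - 5| < 3/50, i.e. |x - 5| < 3/50 / 3 = 1/50.
So any delta <= 1/50 works. Conversely, if delta > 1/50, then x = 5 + 1/50 satisfies |x - 5| = 1/50 < delta but |f(x) - f(5)| = 3 * 1/50 = 3/50, which is not < 3/50; so no larger delta works.
Hence the largest such delta is 1/50.

1/50


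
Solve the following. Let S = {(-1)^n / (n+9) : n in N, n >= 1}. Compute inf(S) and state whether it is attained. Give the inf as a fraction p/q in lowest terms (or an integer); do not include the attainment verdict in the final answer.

Analysis:
- Values: -1/10, 1/11, -1/12, 1/13, -1/14, ...
- Positive terms (even n): 1/(2+9), 1/(4+9), ... decreasing -> max = 1/11 (n=2).
- Negative terms (odd n): -1/(1+9), -1/(3+9), ... increasing -> min = -1/10 (n=1).
- So sup = 1/11 (attained at n=2); inf = -1/10 (attained at n=1).
Conclusion: inf(S) = -1/10, attained in S.

-1/10


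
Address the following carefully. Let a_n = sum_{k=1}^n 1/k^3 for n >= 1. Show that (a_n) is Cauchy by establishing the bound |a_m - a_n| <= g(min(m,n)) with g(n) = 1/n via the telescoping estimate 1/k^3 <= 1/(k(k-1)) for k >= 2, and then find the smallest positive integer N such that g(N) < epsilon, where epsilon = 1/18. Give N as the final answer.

For m > n >= 1: |a_m - a_n| = sum_{k=n+1}^m 1/k^3.
Use 1/k^3 <= 1/(k(k-1)) = 1/(k-1) - 1/k for k >= 2 (which holds since k^3 >= k^2 >= k(k-1) for k >= 2):
sum_{k=n+1}^m 1/k^3 <= sum_{k=n+1}^m (1/(k-1) - 1/k) = 1/n - 1/m <= 1/n.
By symmetry the same bound holds with n,m swapped, so |a_m - a_n| <= 1/min(m,n) = g(min(m,n)). Since g(n) -> 0, (a_n) is Cauchy.
Now solve g(N) < 1/18: 1/N < 1/18 <=> N > 1/(1/18) = 18.
The smallest integer strictly greater than 18 is N = 19.
Check: g(19) = 1/19 < 1/18; g(18) = 1/18 >= 1/18. So N = 19.

19


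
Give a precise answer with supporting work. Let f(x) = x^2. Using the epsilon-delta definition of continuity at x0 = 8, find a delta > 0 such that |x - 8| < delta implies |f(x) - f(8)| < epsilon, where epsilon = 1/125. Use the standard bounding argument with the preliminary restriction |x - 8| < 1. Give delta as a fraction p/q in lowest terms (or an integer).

Factor: |x^2 - (8)^2| = |x - 8| * |x + 8|.
Impose |x - 8| < 1 first. Then |x + 8| = |(x - 8) + 2*(8)| <= |x - 8| + 2*|8| < 1 + 16 = 17.
So |x^2 - (8)^2| < delta * 17.
We need delta * 17 <= 1/125, i.e. delta <= 1/125/17 = 1/2125.
Since 1/2125 < 1, this is tighter than 1; take delta = 1/2125.
So delta = 1/2125 works.

1/2125


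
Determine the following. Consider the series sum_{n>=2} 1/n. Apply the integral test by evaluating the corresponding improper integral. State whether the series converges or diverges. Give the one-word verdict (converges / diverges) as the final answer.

Let f(x) = 1/x. Then f is positive, continuous, and decreasing on [2, infinity), so the integral test applies.
Compute the improper integral int_{2}^infinity f(x) dx:
  antiderivative F(x) = log(x).
  As x -> infinity, log(x) -> infinity.
  So int = infinity - log(2) = infinity. By the integral test, the series diverges.

diverges


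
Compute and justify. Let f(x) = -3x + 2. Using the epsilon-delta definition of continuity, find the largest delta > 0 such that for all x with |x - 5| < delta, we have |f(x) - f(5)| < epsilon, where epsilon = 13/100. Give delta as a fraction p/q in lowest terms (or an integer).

We compute f(5) = -3*(5) + 2 = -13.
|f(x) - f(5)| = |-3x + 2 - (-13)| = |-3(x - 5)| = 3|x - 5|.
We need 3|x - 5| < 13/100, i.e. |x - 5| < 13/100 / 3 = 13/300.
So any delta <= 13/300 works. Conversely, if delta > 13/300, then x = 5 + 13/300 satisfies |x - 5| = 13/300 < delta but |f(x) - f(5)| = 3 * 13/300 = 13/100, which is not < 13/100; so no larger delta works.
Hence the largest such delta is 13/300.

13/300


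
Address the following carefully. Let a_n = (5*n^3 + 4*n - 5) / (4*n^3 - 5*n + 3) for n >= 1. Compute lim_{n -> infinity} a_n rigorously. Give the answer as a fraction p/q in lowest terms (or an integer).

Divide numerator and denominator by n^3, the highest power:
numerator / n^3 = 5 + 4/n^2 - 5/n^3
denominator / n^3 = 4 - 5/n^2 + 3/n^3
As n -> infinity, all terms of the form c/n^k (k >= 1) tend to 0.
So numerator / n^3 -> 5 and denominator / n^3 -> 4.
Therefore lim a_n = 5/4.

5/4


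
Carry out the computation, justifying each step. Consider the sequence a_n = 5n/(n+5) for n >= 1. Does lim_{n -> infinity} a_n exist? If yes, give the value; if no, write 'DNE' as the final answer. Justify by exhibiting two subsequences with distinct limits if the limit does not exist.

Examine the behaviour of a_n along subsequences.
Even-n subsequence a_{2k} = 5(2k)/(2k+5) -> 5. Odd-n subsequence a_{2k+1} = 5(2k+1)/(2k+6) -> 5. Both tend to 5, which suggests the limit is 5; verify directly.
|a_n - 5| = |5n - 5(n+5)| / (n+5) = 25/(n+5) < 25/n for every n >= 1.
Given epsilon > 0, choose a positive integer N > 25/epsilon. Then for all n >= N, |a_n - 5| < 25/n <= 25/N < epsilon.
So by the definition of the limit, lim a_n exists and equals 5.

5


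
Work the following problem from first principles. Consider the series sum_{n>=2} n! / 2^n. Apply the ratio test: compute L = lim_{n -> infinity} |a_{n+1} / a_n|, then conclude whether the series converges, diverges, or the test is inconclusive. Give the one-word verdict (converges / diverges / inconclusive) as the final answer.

Let a_n denote the general term. Form the ratio a_{n+1}/a_n and simplify:
a_{n+1}/a_n = n/2 + 1/2
Take the limit as n -> infinity: L = infinity.
Since L = infinity > 1 (or L = infinity), the ratio test implies the series diverges.

diverges


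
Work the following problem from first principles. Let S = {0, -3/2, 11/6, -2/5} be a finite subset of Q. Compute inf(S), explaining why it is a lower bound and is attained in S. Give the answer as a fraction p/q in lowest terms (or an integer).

S is finite, so inf(S) = min(S).
Sorted increasing:
-3/2, -2/5, 0, 11/6
The extremum is -3/2.
For every x in S, x >= -3/2. And -3/2 is in S, so it is attained.
Therefore inf(S) = -3/2.

-3/2


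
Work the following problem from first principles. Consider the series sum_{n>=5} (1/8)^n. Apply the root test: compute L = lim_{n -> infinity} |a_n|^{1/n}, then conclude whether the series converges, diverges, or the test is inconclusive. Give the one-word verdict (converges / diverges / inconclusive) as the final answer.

Let a_n denote the general term. Form |a_n|^(1/n) and simplify:
|a_n|^(1/n) = 1/8
Take the limit as n -> infinity: L = 1/8.
Since L = 1/8 < 1, the root test implies convergence.

converges


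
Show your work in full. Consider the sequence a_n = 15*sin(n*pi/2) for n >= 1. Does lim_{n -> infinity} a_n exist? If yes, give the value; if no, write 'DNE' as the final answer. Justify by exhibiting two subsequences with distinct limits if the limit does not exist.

Examine the behaviour of a_n along subsequences.
a_{4k+1} = 15*sin(pi/2 + 2k*pi) = 15 -> 15. a_{4k+3} = 15*sin(3pi/2 + 2k*pi) = -15 -> -15.
Since these two subsequential limits are 15 and -15, distinct, the full sequence cannot converge (a convergent sequence has all subsequences tending to the same limit). So lim a_n does not exist.

DNE


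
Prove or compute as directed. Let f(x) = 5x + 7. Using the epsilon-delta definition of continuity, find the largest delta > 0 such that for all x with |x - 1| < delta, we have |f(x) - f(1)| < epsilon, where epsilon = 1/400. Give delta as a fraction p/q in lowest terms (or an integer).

We compute f(1) = 5*(1) + 7 = 12.
|f(x) - f(1)| = |5x + 7 - (12)| = |5(x - 1)| = 5|x - 1|.
We need 5|x - 1| < 1/400, i.e. |x - 1| < 1/400 / 5 = 1/2000.
So any delta <= 1/2000 works. Conversely, if delta > 1/2000, then x = 1 + 1/2000 satisfies |x - 1| = 1/2000 < delta but |f(x) - f(1)| = 5 * 1/2000 = 1/400, which is not < 1/400; so no larger delta works.
Hence the largest such delta is 1/2000.

1/2000


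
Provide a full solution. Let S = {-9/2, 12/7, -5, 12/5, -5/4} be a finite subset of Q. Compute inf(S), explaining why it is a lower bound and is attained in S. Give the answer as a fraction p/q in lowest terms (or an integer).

S is finite, so inf(S) = min(S).
Sorted increasing:
-5, -9/2, -5/4, 12/7, 12/5
The extremum is -5.
For every x in S, x >= -5. And -5 is in S, so it is attained.
Therefore inf(S) = -5.

-5


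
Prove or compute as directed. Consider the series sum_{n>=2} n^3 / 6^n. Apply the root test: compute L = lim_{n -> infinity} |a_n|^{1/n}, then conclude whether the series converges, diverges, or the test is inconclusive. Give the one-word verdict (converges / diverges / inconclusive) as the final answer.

Let a_n denote the general term. Form |a_n|^(1/n) and simplify:
|a_n|^(1/n) = n^(3/n)/6
Take the limit as n -> infinity: L = 1/6.
Since L = 1/6 < 1, the root test implies convergence.

converges


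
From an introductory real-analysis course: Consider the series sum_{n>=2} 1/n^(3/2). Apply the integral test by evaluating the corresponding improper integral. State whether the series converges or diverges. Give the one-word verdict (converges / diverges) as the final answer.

Let f(x) = x^(-3/2). Then f is positive, continuous, and decreasing on [2, infinity), so the integral test applies.
Compute the improper integral int_{2}^infinity f(x) dx:
  antiderivative F(x) = -2/sqrt(x).
  As x -> infinity, F(x) -> 0 (since p = 3/2 > 1).
  So int = F(infinity) - F(2) = 0 - (-sqrt(2)) = sqrt(2).
  Finite, so by the integral test, the series converges.

converges
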